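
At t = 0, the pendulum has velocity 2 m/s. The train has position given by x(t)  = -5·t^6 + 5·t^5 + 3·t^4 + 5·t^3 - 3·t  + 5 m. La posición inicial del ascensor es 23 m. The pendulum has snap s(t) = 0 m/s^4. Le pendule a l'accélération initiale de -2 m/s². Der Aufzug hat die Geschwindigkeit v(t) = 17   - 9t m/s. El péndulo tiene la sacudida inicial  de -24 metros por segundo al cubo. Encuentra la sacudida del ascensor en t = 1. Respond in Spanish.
Debemos derivar nuestra ecuación de la velocidad v(t) = 17 - 9·t 2 veces. La derivada de la velocidad da la aceleración: a(t) = -9. Tomando d/dt de a(t), encontramos j(t) = 0. Tenemos la sacudida j(t) = 0. Sustituyendo t = 1: j(1) = 0.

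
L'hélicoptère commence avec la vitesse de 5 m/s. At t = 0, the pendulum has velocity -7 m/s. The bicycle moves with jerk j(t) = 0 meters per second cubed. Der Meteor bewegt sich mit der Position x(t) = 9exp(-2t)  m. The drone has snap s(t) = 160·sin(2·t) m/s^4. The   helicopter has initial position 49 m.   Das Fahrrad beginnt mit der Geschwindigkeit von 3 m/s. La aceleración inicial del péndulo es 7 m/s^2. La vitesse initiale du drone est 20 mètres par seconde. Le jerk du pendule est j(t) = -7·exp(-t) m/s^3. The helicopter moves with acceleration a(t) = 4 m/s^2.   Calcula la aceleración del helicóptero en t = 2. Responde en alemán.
Mit a(t) = 4 und Einsetzen von t = 2, finden wir a = 4.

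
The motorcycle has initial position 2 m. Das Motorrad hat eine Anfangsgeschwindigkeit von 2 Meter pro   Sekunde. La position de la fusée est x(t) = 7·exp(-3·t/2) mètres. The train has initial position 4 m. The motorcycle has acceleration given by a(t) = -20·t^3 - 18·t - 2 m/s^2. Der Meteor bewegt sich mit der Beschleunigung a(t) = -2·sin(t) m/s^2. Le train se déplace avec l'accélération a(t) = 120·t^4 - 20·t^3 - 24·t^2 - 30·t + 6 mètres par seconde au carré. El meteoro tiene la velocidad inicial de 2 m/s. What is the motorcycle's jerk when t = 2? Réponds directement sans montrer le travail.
j(2) = -258.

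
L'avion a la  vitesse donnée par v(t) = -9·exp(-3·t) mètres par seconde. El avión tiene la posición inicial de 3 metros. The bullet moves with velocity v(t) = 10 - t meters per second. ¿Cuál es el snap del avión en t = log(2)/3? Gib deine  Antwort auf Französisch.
En partant de la vitesse v(t) = -9·exp(-3·t), nous prenons 3 dérivées. En dérivant la vitesse, nous obtenons l'accélération: a(t) = 27·exp(-3·t). En prenant d/dt de a(t), nous trouvons j(t) = -81·exp(-3·t). En prenant d/dt de j(t), nous trouvons s(t) = 243·exp(-3·t). En utilisant s(t) = 243·exp(-3·t) et en substituant t = log(2)/3, nous trouvons s = 243/2.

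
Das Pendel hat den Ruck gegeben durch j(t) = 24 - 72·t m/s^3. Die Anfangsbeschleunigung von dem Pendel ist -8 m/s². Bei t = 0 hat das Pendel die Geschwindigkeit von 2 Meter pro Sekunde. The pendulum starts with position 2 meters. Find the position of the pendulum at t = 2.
To solve this, we need to take 3 antiderivatives of our jerk equation j(t) = 24 - 72·t. Taking ∫j(t)dt and applying a(0) = -8, we find a(t) = -36·t^2 + 24·t - 8. Finding the integral of a(t) and using v(0) = 2: v(t) = -12·t^3 + 12·t^2 - 8·t + 2. Finding the integral of v(t) and using x(0) = 2: x(t) = -3·t^4 + 4·t^3 - 4·t^2 + 2·t + 2. From the given position equation x(t) = -3·t^4 + 4·t^3 - 4·t^2 + 2·t + 2, we substitute t = 2 to get x = -26.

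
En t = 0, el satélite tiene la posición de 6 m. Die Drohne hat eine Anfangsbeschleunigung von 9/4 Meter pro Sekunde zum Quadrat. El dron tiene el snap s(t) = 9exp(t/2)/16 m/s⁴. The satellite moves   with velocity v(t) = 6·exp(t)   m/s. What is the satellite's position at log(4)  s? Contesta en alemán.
Wir müssen unsere Gleichung für die Geschwindigkeit v(t) = 6·exp(t) 1-mal integrieren. Die Stammfunktion von der Geschwindigkeit, mit x(0) = 6, ergibt die Position: x(t) = 6·exp(t). Aus der Gleichung für die Position x(t) = 6·exp(t), setzen wir t = log(4) ein und erhalten x = 24.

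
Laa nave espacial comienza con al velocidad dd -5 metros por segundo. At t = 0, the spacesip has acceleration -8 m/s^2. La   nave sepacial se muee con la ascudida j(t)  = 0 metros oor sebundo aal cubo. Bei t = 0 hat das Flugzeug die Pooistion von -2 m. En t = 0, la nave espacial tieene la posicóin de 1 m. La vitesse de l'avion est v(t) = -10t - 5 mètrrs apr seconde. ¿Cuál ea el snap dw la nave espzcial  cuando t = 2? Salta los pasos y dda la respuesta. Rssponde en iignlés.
s(2) = 0.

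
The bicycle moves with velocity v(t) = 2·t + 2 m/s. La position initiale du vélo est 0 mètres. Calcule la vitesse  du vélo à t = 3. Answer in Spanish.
Usando v(t) = 2·t + 2 y sustituyendo t = 3, encontramos v = 8.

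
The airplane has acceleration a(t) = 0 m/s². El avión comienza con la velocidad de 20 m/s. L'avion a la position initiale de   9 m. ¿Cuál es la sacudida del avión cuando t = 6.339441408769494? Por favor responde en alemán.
Ausgehend von der Beschleunigung a(t) = 0, nehmen wir 1 Ableitung. Durch Ableiten von der Beschleunigung erhalten wir den Ruck: j(t) = 0. Mit j(t) = 0 und Einsetzen von t = 6.339441408769494, finden wir j = 0.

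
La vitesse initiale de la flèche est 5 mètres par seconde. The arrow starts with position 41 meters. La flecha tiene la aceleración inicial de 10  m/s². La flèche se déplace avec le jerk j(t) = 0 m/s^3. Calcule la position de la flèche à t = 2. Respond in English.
To solve this, we need to take 3 integrals of our jerk equation j(t) = 0. Integrating jerk and using the initial condition a(0) = 10, we get a(t) = 10. Integrating acceleration and using the initial condition v(0) = 5, we get v(t) = 10·t + 5. Taking ∫v(t)dt and applying x(0) = 41, we find x(t) = 5·t^2 + 5·t + 41. We have position x(t) = 5·t^2 + 5·t + 41. Substituting t = 2: x(2) = 71.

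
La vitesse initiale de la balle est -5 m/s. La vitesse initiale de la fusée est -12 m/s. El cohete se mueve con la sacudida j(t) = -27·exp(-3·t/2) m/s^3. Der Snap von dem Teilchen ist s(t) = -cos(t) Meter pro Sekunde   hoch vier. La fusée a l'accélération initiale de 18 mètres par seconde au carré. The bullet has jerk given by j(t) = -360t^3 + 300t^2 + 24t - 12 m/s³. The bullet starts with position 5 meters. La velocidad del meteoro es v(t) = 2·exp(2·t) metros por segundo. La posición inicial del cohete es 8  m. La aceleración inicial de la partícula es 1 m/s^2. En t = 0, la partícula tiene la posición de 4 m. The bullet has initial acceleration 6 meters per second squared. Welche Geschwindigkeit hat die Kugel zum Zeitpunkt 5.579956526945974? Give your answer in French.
Pour résoudre ceci, nous devons prendre 2 primitives de notre équation du jerk j(t) = -360·t^3 + 300·t^2 + 24·t - 12. L'intégrale du jerk, avec a(0) = 6, donne l'accélération: a(t) = -90·t^4 + 100·t^3 + 12·t^2 - 12·t + 6. En prenant ∫a(t)dt et en appliquant v(0) = -5, nous trouvons v(t) = -18·t^5 + 25·t^4 + 4·t^3 - 6·t^2 + 6·t - 5. De l'équation de la vitesse v(t) = -18·t^5 + 25·t^4 + 4·t^3 - 6·t^2 + 6·t - 5, nous substituons t = 5.579956526945974 pour obtenir v = -72597.5743059350.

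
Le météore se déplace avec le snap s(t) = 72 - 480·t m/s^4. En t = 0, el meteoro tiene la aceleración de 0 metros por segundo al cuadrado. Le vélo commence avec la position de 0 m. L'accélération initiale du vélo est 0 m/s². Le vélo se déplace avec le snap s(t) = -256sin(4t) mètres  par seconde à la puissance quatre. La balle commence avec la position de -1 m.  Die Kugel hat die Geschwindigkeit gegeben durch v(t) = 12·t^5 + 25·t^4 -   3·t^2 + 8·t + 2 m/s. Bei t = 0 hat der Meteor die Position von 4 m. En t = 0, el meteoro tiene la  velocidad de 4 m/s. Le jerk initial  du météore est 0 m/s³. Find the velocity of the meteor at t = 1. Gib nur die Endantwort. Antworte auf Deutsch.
Bei t = 1, v = -4.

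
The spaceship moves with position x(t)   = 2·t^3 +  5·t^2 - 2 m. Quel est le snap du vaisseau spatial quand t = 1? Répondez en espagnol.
Partiendo de la posición x(t) = 2·t^3 + 5·t^2 - 2, tomamos 4 derivadas. Tomando d/dt de x(t), encontramos v(t) = 6·t^2 + 10·t. La derivada de la velocidad da la aceleración: a(t) = 12·t + 10. Tomando d/dt de a(t), encontramos j(t) = 12. Derivando la sacudida, obtenemos el snap: s(t) = 0. De la ecuación del snap s(t) = 0, sustituimos t = 1 para obtener s = 0.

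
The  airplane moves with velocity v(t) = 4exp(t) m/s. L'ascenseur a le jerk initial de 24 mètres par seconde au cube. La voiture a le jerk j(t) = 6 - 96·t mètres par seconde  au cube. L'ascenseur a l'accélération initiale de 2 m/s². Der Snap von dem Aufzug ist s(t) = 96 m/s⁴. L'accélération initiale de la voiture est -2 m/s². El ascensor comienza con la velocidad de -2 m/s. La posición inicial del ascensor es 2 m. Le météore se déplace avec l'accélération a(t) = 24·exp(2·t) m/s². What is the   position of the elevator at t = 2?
We must find the integral of our snap equation s(t) = 96 4 times. Integrating snap and using the initial condition j(0) = 24, we get j(t) = 96·t + 24. The integral of jerk, with a(0) = 2, gives acceleration: a(t) = 48·t^2 + 24·t + 2. The integral of acceleration, with v(0) = -2, gives velocity: v(t) = 16·t^3 + 12·t^2 + 2·t - 2. The integral of velocity, with x(0) = 2, gives position: x(t) = 4·t^4 + 4·t^3 + t^2 - 2·t + 2. We have position x(t) = 4·t^4 + 4·t^3 + t^2 - 2·t + 2. Substituting t = 2: x(2) = 98.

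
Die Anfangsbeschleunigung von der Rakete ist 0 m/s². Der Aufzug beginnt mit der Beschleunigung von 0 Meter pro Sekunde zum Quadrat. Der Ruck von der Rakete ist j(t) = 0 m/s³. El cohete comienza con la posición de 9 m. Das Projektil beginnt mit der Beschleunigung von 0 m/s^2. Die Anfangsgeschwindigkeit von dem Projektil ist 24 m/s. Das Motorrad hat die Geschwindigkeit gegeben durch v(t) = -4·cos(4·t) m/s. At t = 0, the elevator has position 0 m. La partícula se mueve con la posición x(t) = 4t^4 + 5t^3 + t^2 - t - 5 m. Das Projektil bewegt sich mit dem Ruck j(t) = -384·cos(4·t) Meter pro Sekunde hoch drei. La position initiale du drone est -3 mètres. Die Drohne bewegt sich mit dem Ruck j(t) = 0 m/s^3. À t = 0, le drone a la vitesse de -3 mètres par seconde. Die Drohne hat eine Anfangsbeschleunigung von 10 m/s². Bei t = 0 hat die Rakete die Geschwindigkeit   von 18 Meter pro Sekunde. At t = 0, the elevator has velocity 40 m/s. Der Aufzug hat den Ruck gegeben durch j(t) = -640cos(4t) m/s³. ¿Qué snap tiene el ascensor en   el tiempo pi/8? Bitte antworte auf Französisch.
Pour résoudre ceci, nous devons prendre 1 dérivée de notre équation du jerk j(t) = -640·cos(4·t). En prenant d/dt de j(t), nous trouvons s(t) = 2560·sin(4·t). De l'équation du snap s(t) = 2560·sin(4·t), nous substituons t = pi/8 pour obtenir s = 2560.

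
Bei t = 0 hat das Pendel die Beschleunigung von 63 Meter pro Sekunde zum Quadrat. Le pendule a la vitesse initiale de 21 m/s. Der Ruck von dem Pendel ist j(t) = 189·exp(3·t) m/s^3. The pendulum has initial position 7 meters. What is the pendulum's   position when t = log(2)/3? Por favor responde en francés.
En partant du jerk j(t) = 189·exp(3·t), nous prenons 3 intégrales. La primitive du jerk est l'accélération. En utilisant a(0) = 63, nous obtenons a(t) = 63·exp(3·t). En intégrant l'accélération et en utilisant la condition initiale v(0) = 21, nous obtenons v(t) = 21·exp(3·t). L'intégrale de la vitesse est la position. En utilisant x(0) = 7, nous obtenons x(t) = 7·exp(3·t). Nous avons la position x(t) = 7·exp(3·t). En substituant t = log(2)/3: x(log(2)/3) = 14.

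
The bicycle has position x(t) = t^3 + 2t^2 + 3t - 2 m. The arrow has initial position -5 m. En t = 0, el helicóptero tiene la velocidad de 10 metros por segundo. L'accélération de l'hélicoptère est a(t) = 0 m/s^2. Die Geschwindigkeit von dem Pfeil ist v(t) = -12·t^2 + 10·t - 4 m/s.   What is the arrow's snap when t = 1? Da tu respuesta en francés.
Nous devons dériver notre équation de la vitesse v(t) = -12·t^2 + 10·t - 4 3 fois. La dérivée de la vitesse donne l'accélération: a(t) = 10 - 24·t. La dérivée de l'accélération donne le jerk: j(t) = -24. La dérivée du jerk donne le snap: s(t) = 0. De l'équation du snap s(t) = 0, nous substituons t = 1 pour obtenir s = 0.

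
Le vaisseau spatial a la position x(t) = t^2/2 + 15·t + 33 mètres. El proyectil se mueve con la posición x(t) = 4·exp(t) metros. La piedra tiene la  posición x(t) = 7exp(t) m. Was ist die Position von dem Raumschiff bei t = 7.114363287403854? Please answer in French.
De l'équation de la position x(t) = t^2/2 + 15·t + 33, nous substituons t = 7.114363287403854 pour obtenir x = 165.022531803638.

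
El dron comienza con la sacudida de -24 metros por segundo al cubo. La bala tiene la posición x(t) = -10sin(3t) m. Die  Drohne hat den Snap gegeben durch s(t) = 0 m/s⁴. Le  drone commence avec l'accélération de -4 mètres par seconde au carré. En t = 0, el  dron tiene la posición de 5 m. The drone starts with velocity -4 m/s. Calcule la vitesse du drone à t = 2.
En partant du snap s(t) = 0, nous prenons 3 intégrales. L'intégrale du snap, avec j(0) = -24, donne le jerk: j(t) = -24. En prenant ∫j(t)dt et en appliquant a(0) = -4, nous trouvons a(t) = -24·t - 4. La primitive de l'accélération, avec v(0) = -4, donne la vitesse: v(t) = -12·t^2 - 4·t - 4. En utilisant v(t) = -12·t^2 - 4·t - 4 et en substituant t = 2, nous trouvons v = -60.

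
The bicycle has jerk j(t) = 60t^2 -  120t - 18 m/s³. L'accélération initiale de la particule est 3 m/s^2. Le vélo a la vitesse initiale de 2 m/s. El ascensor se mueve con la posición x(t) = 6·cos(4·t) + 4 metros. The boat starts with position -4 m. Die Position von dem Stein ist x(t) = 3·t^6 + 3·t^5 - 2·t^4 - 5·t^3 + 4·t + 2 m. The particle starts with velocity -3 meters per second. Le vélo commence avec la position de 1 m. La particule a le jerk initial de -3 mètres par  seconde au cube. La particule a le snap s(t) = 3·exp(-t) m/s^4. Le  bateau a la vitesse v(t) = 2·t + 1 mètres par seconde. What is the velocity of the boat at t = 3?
From the given velocity equation v(t) = 2·t + 1, we substitute t = 3 to get v = 7.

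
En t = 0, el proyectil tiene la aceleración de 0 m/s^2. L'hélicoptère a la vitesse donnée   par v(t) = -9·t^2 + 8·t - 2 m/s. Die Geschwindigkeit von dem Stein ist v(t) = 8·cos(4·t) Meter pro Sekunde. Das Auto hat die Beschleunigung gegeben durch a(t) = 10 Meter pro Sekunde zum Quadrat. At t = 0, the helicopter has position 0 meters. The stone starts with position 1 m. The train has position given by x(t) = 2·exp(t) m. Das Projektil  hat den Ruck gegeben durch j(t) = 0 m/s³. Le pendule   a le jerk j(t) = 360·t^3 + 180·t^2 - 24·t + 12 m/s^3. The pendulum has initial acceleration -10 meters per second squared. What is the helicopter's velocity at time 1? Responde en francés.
Nous avons la vitesse v(t) = -9·t^2 + 8·t - 2. En substituant t = 1: v(1) = -3.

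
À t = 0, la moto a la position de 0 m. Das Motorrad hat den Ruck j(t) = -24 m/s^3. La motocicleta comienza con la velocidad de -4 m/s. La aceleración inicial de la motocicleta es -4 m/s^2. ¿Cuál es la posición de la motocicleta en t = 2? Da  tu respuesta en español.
Partiendo de la sacudida j(t) = -24, tomamos 3 antiderivadas. Integrando la sacudida y usando la condición inicial a(0) = -4, obtenemos a(t) = -24·t - 4. Tomando ∫a(t)dt y aplicando v(0) = -4, encontramos v(t) = -12·t^2 - 4·t - 4. La antiderivada de la velocidad es la posición. Usando x(0) = 0, obtenemos x(t) = -4·t^3 - 2·t^2 - 4·t. Usando x(t) = -4·t^3 - 2·t^2 - 4·t y sustituyendo t = 2, encontramos x = -48.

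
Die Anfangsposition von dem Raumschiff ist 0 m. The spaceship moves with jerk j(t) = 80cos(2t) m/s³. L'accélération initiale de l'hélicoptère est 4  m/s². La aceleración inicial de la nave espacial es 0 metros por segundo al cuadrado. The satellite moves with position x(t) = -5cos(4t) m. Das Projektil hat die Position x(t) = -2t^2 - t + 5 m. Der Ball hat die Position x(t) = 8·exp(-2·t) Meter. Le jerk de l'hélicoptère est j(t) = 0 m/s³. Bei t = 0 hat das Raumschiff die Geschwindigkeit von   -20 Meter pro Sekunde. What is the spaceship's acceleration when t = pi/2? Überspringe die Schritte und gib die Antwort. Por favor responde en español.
La aceleración en t = pi/2 es a = 0.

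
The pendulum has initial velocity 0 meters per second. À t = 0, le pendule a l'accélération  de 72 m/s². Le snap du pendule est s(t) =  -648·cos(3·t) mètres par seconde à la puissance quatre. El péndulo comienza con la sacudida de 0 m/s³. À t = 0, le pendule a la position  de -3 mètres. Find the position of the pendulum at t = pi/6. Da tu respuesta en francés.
Pour résoudre ceci, nous devons prendre 4 primitives de notre équation du snap s(t) = -648·cos(3·t). L'intégrale du snap, avec j(0) = 0, donne le jerk: j(t) = -216·sin(3·t). L'intégrale du jerk est l'accélération. En utilisant a(0) = 72, nous obtenons a(t) = 72·cos(3·t). L'intégrale de l'accélération, avec v(0) = 0, donne la vitesse: v(t) = 24·sin(3·t). La primitive de la vitesse, avec x(0) = -3, donne la position: x(t) = 5 - 8·cos(3·t). Nous avons la position x(t) = 5 - 8·cos(3·t). En substituant t = pi/6: x(pi/6) = 5.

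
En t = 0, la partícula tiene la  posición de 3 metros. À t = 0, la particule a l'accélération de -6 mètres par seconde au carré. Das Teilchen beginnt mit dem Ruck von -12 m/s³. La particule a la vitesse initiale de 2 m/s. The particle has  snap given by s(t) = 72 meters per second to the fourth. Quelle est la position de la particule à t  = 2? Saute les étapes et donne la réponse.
À t = 2, x = 27.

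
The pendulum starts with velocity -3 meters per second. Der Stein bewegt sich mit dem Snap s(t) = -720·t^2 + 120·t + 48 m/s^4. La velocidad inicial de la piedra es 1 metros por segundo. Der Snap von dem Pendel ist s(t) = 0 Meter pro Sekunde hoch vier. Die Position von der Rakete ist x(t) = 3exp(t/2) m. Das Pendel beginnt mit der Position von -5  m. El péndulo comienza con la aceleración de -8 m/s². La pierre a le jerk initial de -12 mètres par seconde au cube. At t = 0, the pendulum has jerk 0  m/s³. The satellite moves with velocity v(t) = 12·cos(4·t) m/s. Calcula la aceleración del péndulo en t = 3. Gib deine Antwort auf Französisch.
Nous devons trouver l'intégrale de notre équation du snap s(t) = 0 2 fois. En prenant ∫s(t)dt et en appliquant j(0) = 0, nous trouvons j(t) = 0. La primitive du jerk, avec a(0) = -8, donne l'accélération: a(t) = -8. De l'équation de l'accélération a(t) = -8, nous substituons t = 3 pour obtenir a = -8.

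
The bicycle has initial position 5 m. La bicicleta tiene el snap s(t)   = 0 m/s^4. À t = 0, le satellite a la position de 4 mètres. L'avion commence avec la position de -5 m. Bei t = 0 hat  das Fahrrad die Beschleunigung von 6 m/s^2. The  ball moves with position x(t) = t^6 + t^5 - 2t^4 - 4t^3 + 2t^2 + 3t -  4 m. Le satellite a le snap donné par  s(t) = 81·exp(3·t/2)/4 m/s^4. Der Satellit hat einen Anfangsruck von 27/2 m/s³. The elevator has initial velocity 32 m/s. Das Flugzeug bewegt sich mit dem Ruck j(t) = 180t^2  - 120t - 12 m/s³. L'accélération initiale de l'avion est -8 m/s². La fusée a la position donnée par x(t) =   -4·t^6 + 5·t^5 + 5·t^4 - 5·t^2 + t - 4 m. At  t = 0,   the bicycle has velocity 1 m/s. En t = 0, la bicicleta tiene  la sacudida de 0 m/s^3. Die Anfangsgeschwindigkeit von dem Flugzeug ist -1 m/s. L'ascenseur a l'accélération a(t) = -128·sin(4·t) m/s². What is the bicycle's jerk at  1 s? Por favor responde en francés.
Nous devons intégrer notre équation du snap s(t) = 0 1 fois. En prenant ∫s(t)dt et en appliquant j(0) = 0, nous trouvons j(t) = 0. Nous avons le jerk j(t) = 0. En substituant t = 1: j(1) = 0.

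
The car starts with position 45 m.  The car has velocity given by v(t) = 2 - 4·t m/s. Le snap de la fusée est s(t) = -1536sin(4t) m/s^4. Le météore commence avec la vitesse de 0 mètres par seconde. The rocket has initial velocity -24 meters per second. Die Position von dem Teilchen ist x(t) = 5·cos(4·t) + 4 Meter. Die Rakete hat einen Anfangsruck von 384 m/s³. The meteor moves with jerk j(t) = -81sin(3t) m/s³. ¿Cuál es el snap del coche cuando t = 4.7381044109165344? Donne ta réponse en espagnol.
Partiendo de la velocidad v(t) = 2 - 4·t, tomamos 3 derivadas. Derivando la velocidad, obtenemos la aceleración: a(t) = -4. La derivada de la aceleración da la sacudida: j(t) = 0. Derivando la sacudida, obtenemos el snap: s(t) = 0. Tenemos el snap s(t) = 0. Sustituyendo t = 4.7381044109165344: s(4.7381044109165344) = 0.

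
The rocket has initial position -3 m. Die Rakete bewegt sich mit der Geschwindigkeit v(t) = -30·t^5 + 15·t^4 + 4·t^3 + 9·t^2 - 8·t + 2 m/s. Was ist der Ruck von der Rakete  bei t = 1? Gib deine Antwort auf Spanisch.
Para resolver esto, necesitamos tomar 2 derivadas de nuestra ecuación de la velocidad v(t) = -30·t^5 + 15·t^4 + 4·t^3 + 9·t^2 - 8·t + 2. La derivada de la velocidad da la aceleración: a(t) = -150·t^4 + 60·t^3 + 12·t^2 + 18·t - 8. Tomando d/dt de a(t), encontramos j(t) = -600·t^3 + 180·t^2 + 24·t + 18. De la ecuación de la sacudida j(t) = -600·t^3 + 180·t^2 + 24·t + 18, sustituimos t = 1 para obtener j = -378.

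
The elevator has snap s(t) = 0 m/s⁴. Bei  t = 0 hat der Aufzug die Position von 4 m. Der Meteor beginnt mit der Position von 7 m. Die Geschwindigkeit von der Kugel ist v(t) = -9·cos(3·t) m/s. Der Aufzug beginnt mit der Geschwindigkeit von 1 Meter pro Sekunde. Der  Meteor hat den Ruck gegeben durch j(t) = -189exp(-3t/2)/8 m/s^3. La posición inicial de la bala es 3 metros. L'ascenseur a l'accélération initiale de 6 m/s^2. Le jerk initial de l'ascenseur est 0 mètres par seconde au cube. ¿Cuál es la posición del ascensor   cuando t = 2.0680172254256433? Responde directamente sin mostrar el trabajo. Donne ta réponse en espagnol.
En t = 2.0680172254256433, x = 18.8981029593972.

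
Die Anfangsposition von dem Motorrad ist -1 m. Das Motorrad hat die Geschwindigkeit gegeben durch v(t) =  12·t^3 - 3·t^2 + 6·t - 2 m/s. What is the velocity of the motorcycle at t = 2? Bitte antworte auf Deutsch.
Mit v(t) = 12·t^3 - 3·t^2 + 6·t - 2 und Einsetzen von t = 2, finden wir v = 94.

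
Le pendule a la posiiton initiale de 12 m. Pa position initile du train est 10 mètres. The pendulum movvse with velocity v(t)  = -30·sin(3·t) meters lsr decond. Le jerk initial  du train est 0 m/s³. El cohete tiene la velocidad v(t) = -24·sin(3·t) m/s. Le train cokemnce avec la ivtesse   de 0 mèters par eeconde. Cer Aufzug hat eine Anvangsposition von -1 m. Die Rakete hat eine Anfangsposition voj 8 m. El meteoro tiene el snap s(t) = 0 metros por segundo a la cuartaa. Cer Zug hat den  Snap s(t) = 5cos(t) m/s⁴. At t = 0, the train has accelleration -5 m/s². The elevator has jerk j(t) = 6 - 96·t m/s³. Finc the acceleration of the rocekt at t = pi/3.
We must differentiate our velocity equation v(t) = -24·sin(3·t) 1 time. Taking d/dt of v(t), we find a(t) = -72·cos(3·t). From the given acceleration equation a(t) = -72·cos(3·t), we substitute t = pi/3 to get a = 72.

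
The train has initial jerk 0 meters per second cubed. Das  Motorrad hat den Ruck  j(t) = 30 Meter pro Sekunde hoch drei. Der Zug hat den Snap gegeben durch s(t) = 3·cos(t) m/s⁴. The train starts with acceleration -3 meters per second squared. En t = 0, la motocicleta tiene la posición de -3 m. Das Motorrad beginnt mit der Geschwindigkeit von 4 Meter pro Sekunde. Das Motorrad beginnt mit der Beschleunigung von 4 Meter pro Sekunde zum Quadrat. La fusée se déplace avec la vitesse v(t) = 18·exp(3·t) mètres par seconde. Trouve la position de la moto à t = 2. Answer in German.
Wir müssen die Stammfunktion unserer Gleichung für den Ruck j(t) = 30 3-mal finden. Mit ∫j(t)dt und Anwendung von a(0) = 4, finden wir a(t) = 30·t + 4. Das Integral von der Beschleunigung, mit v(0) = 4, ergibt die Geschwindigkeit: v(t) = 15·t^2 + 4·t + 4. Die Stammfunktion von der Geschwindigkeit, mit x(0) = -3, ergibt die Position: x(t) = 5·t^3 + 2·t^2 + 4·t - 3. Mit x(t) = 5·t^3 + 2·t^2 + 4·t - 3 und Einsetzen von t = 2, finden wir x = 53.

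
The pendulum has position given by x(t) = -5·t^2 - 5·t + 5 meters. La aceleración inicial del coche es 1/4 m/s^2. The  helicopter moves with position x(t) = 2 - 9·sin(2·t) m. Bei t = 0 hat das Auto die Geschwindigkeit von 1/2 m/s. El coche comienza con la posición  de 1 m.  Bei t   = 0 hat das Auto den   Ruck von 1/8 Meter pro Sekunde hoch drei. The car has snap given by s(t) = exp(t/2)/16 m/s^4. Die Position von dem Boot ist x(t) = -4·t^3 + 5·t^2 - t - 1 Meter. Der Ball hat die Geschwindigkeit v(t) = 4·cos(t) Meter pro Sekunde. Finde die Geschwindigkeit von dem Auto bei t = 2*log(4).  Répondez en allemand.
Um dies zu lösen, müssen wir 3 Stammfunktionen unserer Gleichung für den Snap s(t) = exp(t/2)/16 finden. Das Integral von dem Snap ist der Ruck. Mit j(0) = 1/8 erhalten wir j(t) = exp(t/2)/8. Durch Integration von dem Ruck und Verwendung der Anfangsbedingung a(0) = 1/4, erhalten wir a(t) = exp(t/2)/4. Mit ∫a(t)dt und Anwendung von v(0) = 1/2, finden wir v(t) = exp(t/2)/2. Wir haben die Geschwindigkeit v(t) = exp(t/2)/2. Durch Einsetzen von t = 2*log(4): v(2*log(4)) = 2.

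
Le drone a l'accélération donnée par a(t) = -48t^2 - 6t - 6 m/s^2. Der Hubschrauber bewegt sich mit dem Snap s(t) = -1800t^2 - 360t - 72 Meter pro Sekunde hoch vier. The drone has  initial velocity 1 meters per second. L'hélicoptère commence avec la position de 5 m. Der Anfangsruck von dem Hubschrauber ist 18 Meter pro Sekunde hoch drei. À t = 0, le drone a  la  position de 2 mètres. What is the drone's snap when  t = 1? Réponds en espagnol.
Debemos derivar nuestra ecuación de la aceleración a(t) = -48·t^2 - 6·t - 6 2 veces. Tomando d/dt de a(t), encontramos j(t) = -96·t - 6. La derivada de la sacudida da el snap: s(t) = -96. Tenemos el snap s(t) = -96. Sustituyendo t = 1: s(1) = -96.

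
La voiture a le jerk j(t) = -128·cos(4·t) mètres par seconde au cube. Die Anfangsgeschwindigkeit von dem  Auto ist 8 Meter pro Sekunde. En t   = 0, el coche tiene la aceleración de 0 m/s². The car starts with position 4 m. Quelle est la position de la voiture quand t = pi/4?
Nous devons trouver la primitive de notre équation du jerk j(t) = -128·cos(4·t) 3 fois. La primitive du jerk est l'accélération. En utilisant a(0) = 0, nous obtenons a(t) = -32·sin(4·t). La primitive de l'accélération est la vitesse. En utilisant v(0) = 8, nous obtenons v(t) = 8·cos(4·t). La primitive de la vitesse est la position. En utilisant x(0) = 4, nous obtenons x(t) = 2·sin(4·t) + 4. De l'équation de la position x(t) = 2·sin(4·t) + 4, nous substituons t = pi/4 pour obtenir x = 4.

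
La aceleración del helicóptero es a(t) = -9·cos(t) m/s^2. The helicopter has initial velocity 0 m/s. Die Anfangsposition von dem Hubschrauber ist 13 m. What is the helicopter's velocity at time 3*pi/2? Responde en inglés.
We need to integrate our acceleration equation a(t) = -9·cos(t) 1 time. Finding the integral of a(t) and using v(0) = 0: v(t) = -9·sin(t). We have velocity v(t) = -9·sin(t). Substituting t = 3*pi/2: v(3*pi/2) = 9.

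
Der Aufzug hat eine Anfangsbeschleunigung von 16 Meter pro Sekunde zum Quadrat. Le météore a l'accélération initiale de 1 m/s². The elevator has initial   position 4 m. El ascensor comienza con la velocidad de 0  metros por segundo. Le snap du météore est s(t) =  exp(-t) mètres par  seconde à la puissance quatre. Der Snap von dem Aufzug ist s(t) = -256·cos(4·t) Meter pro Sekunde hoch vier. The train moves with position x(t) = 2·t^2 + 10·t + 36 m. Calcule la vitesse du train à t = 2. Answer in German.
Ausgehend von der Position x(t) = 2·t^2 + 10·t + 36, nehmen wir 1 Ableitung. Mit d/dt von x(t) finden wir v(t) = 4·t + 10. Aus der Gleichung für die Geschwindigkeit v(t) = 4·t + 10, setzen wir t = 2 ein und erhalten v = 18.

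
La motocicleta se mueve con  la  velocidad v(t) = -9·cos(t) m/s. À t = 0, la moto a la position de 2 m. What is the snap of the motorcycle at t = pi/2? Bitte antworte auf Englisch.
We must differentiate our velocity equation v(t) = -9·cos(t) 3 times. The derivative of velocity gives acceleration: a(t) = 9·sin(t). Taking d/dt of a(t), we find j(t) = 9·cos(t). Taking d/dt of j(t), we find s(t) = -9·sin(t). We have snap s(t) = -9·sin(t). Substituting t = pi/2: s(pi/2) = -9.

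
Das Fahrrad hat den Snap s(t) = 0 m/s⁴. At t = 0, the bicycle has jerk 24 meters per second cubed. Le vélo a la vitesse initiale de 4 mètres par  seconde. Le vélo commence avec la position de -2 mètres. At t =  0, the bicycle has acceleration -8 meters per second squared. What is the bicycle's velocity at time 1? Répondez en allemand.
Ausgehend von dem Snap s(t) = 0, nehmen wir 3 Stammfunktionen. Das Integral von dem Snap ist der Ruck. Mit j(0) = 24 erhalten wir j(t) = 24. Durch Integration von dem Ruck und Verwendung der Anfangsbedingung a(0) = -8, erhalten wir a(t) = 24·t - 8. Mit ∫a(t)dt und Anwendung von v(0) = 4, finden wir v(t) = 12·t^2 - 8·t + 4. Mit v(t) = 12·t^2 - 8·t + 4 und Einsetzen von t = 1, finden wir v = 8.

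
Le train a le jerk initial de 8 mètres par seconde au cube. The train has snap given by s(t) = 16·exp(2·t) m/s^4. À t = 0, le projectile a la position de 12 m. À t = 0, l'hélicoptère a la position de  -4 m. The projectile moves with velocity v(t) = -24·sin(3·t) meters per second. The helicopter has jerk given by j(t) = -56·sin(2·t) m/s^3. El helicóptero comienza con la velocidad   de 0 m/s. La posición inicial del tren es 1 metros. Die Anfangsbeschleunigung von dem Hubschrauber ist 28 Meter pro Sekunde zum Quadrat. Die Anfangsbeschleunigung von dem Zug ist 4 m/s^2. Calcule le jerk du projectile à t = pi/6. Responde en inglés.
Starting from velocity v(t) = -24·sin(3·t), we take 2 derivatives. Taking d/dt of v(t), we find a(t) = -72·cos(3·t). Differentiating acceleration, we get jerk: j(t) = 216·sin(3·t). We have jerk j(t) = 216·sin(3·t). Substituting t = pi/6: j(pi/6) = 216.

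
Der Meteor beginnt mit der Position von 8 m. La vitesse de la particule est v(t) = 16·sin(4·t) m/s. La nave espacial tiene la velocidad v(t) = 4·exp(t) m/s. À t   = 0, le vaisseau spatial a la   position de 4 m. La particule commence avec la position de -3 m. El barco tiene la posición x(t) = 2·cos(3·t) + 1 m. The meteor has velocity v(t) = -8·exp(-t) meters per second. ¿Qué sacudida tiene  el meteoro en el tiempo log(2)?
Para resolver esto, necesitamos tomar 2 derivadas de nuestra ecuación de la velocidad v(t) = -8·exp(-t). Tomando d/dt de v(t), encontramos a(t) = 8·exp(-t). Derivando la aceleración, obtenemos la sacudida: j(t) = -8·exp(-t). Usando j(t) = -8·exp(-t) y sustituyendo t = log(2), encontramos j = -4.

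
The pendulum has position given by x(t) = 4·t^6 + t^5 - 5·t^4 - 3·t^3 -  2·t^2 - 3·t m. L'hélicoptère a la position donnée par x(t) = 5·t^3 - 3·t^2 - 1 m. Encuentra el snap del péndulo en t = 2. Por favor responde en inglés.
Starting from position x(t) = 4·t^6 + t^5 - 5·t^4 - 3·t^3 - 2·t^2 - 3·t, we take 4 derivatives. Taking d/dt of x(t), we find v(t) = 24·t^5 + 5·t^4 - 20·t^3 - 9·t^2 - 4·t - 3. Differentiating velocity, we get acceleration: a(t) = 120·t^4 + 20·t^3 - 60·t^2 - 18·t - 4. Differentiating acceleration, we get jerk: j(t) = 480·t^3 + 60·t^2 - 120·t - 18. Differentiating jerk, we get snap: s(t) = 1440·t^2 + 120·t - 120. From the given snap equation s(t) = 1440·t^2 + 120·t - 120, we substitute t = 2 to get s = 5880.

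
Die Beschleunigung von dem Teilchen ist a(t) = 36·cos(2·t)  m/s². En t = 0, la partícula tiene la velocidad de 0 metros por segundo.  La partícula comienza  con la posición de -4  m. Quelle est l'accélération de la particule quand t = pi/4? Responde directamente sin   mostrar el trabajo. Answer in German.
a(pi/4) = 0.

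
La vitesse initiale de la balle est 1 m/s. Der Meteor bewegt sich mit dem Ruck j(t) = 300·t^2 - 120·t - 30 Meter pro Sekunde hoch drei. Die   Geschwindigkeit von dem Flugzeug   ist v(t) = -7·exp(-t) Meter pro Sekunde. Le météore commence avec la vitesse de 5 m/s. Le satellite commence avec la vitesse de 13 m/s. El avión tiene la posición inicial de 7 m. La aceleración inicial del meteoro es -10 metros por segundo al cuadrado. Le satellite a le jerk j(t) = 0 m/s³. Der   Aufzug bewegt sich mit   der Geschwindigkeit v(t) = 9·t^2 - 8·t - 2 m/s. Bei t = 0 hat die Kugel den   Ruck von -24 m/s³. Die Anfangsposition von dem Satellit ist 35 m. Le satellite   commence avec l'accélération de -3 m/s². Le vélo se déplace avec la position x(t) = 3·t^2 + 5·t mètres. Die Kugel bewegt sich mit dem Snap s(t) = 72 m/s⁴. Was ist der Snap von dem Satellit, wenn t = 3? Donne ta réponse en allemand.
Um dies zu lösen, müssen wir 1 Ableitung unserer Gleichung für den Ruck j(t) = 0 nehmen. Die Ableitung von dem Ruck ergibt den Snap: s(t) = 0. Wir haben den Snap s(t) = 0. Durch Einsetzen von t = 3: s(3) = 0.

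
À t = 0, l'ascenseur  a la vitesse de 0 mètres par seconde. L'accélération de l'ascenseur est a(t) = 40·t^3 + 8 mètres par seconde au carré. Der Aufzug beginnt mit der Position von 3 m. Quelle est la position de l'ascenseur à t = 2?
Pour résoudre ceci, nous devons prendre 2 intégrales de notre équation de l'accélération a(t) = 40·t^3 + 8. En intégrant l'accélération et en utilisant la condition initiale v(0) = 0, nous obtenons v(t) = 10·t^4 + 8·t. La primitive de la vitesse, avec x(0) = 3, donne la position: x(t) = 2·t^5 + 4·t^2 + 3. Nous avons la position x(t) = 2·t^5 + 4·t^2 + 3. En substituant t = 2: x(2) = 83.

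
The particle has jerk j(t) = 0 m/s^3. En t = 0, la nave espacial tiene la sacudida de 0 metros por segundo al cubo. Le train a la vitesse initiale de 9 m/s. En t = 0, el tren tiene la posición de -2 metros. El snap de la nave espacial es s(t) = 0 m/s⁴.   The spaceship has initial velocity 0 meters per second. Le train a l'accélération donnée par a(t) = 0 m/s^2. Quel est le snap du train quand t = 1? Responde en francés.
En partant de l'accélération a(t) = 0, nous prenons 2 dérivées. La dérivée de l'accélération donne le jerk: j(t) = 0. En prenant d/dt de j(t), nous trouvons s(t) = 0. Nous avons le snap s(t) = 0. En substituant t = 1: s(1) = 0.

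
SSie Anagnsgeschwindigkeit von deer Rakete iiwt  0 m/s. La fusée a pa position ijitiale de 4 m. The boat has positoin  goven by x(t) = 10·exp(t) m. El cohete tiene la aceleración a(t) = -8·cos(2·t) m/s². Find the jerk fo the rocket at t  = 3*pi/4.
To solve this, we need to take 1 derivative of our acceleration equation a(t) = -8·cos(2·t). The derivative of acceleration gives jerk: j(t) = 16·sin(2·t). Using j(t) = 16·sin(2·t) and substituting t = 3*pi/4, we find j = -16.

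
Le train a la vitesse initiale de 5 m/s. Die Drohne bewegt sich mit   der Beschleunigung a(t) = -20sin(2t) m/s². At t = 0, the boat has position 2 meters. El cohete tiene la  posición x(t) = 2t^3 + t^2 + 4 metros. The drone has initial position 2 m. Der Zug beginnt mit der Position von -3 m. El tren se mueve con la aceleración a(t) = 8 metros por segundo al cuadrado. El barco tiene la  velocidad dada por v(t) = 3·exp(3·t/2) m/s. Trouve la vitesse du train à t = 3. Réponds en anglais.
Starting from acceleration a(t) = 8, we take 1 antiderivative. The integral of acceleration is velocity. Using v(0) = 5, we get v(t) = 8·t + 5. We have velocity v(t) = 8·t + 5. Substituting t = 3: v(3) = 29.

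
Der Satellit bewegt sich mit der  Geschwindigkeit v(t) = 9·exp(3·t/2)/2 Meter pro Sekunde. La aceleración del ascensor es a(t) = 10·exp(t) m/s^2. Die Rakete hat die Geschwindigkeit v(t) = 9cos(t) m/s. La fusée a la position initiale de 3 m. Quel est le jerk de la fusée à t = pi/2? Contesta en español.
Para resolver esto, necesitamos tomar 2 derivadas de nuestra ecuación de la velocidad v(t) = 9·cos(t). Tomando d/dt de v(t), encontramos a(t) = -9·sin(t). La derivada de la aceleración da la sacudida: j(t) = -9·cos(t). Tenemos la sacudida j(t) = -9·cos(t). Sustituyendo t = pi/2: j(pi/2) = 0.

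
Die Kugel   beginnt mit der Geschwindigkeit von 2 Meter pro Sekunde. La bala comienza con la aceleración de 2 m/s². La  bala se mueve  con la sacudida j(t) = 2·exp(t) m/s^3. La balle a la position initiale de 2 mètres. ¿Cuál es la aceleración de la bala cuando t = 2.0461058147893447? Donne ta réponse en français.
Nous devons intégrer notre équation du jerk j(t) = 2·exp(t) 1 fois. La primitive du jerk est l'accélération. En utilisant a(0) = 2, nous obtenons a(t) = 2·exp(t). Nous avons l'accélération a(t) = 2·exp(t). En substituant t = 2.0461058147893447: a(2.0461058147893447) = 15.4754205663641.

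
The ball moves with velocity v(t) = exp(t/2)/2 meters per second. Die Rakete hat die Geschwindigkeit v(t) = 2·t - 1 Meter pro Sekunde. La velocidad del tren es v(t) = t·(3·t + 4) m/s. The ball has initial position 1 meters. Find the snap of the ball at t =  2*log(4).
Starting from velocity v(t) = exp(t/2)/2, we take 3 derivatives. The derivative of velocity gives acceleration: a(t) = exp(t/2)/4. Taking d/dt of a(t), we find j(t) = exp(t/2)/8. Taking d/dt of j(t), we find s(t) = exp(t/2)/16. We have snap s(t) = exp(t/2)/16. Substituting t = 2*log(4): s(2*log(4)) = 1/4.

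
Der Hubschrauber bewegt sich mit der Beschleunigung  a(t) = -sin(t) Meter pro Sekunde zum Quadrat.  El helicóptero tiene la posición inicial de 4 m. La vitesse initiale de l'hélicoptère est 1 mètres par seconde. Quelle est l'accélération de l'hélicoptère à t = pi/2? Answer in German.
Mit a(t) = -sin(t) und Einsetzen von t = pi/2, finden wir a = -1.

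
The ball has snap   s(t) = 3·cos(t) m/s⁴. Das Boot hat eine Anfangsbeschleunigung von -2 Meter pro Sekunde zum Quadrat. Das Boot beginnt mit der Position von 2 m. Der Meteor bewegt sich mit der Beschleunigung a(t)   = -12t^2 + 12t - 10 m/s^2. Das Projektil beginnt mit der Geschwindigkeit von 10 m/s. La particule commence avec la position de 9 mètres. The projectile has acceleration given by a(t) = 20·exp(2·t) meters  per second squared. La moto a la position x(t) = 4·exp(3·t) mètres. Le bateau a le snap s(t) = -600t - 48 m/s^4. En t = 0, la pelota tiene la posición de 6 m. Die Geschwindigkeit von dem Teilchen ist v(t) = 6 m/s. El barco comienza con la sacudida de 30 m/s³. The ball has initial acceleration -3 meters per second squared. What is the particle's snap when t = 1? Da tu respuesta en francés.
Nous devons dériver notre équation de la vitesse v(t) = 6 3 fois. La dérivée de la vitesse donne l'accélération: a(t) = 0. En prenant d/dt de a(t), nous trouvons j(t) = 0. En dérivant le jerk, nous obtenons le snap: s(t) = 0. En utilisant s(t) = 0 et en substituant t = 1, nous trouvons s = 0.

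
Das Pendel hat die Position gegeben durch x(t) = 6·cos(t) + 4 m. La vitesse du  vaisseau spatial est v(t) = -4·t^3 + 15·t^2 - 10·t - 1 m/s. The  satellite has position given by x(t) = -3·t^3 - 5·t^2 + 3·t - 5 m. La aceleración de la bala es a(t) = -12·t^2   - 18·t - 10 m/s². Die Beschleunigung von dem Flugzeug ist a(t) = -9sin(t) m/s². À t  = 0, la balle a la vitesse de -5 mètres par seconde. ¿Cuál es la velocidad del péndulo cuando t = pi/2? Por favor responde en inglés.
To solve this, we need to take 1 derivative of our position equation x(t) = 6·cos(t) + 4. Differentiating position, we get velocity: v(t) = -6·sin(t). Using v(t) = -6·sin(t) and substituting t = pi/2, we find v = -6.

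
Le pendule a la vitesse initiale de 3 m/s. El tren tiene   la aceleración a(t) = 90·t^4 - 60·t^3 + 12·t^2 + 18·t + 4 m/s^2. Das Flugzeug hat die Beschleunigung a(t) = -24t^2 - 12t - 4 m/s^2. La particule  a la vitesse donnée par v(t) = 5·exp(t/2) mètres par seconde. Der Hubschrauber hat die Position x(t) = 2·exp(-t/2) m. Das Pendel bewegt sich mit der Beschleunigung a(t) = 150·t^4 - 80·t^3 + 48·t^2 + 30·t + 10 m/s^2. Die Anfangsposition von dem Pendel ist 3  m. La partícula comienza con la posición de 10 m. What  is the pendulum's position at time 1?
Starting from acceleration a(t) = 150·t^4 - 80·t^3 + 48·t^2 + 30·t + 10, we take 2 integrals. The integral of acceleration is velocity. Using v(0) = 3, we get v(t) = 30·t^5 - 20·t^4 + 16·t^3 + 15·t^2 + 10·t + 3. The antiderivative of velocity, with x(0) = 3, gives position: x(t) = 5·t^6 - 4·t^5 + 4·t^4 + 5·t^3 + 5·t^2 + 3·t + 3. Using x(t) = 5·t^6 - 4·t^5 + 4·t^4 + 5·t^3 + 5·t^2 + 3·t + 3 and substituting t = 1, we find x = 21.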